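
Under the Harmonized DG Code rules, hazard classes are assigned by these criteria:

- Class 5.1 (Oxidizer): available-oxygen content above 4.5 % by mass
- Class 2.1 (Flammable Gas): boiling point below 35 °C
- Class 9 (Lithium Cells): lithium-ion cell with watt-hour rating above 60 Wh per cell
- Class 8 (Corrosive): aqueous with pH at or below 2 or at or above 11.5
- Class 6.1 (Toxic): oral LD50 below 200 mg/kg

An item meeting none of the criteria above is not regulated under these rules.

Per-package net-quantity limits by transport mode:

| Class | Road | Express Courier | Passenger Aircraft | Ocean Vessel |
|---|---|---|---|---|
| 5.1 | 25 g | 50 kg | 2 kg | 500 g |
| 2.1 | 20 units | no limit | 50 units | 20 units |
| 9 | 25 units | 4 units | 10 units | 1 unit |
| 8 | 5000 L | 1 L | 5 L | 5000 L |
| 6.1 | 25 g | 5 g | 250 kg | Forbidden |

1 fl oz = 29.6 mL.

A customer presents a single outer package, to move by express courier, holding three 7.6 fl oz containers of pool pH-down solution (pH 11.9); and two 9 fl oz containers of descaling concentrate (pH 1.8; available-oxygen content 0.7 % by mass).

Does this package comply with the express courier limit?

No

Pool pH-down solution: pH 11.9 ≥ 11.5 → Class 8 (Corrosive).
Descaling concentrate: pH 1.8 ≤ 2 → Class 8 (Corrosive).
Total Class 8: (three 7.6 fl oz containers = 674.88 mL) + (two 9 fl oz containers = 532.8 mL) = 1207.68 mL.
That exceeds the Class 8 express courier limit of 1 L.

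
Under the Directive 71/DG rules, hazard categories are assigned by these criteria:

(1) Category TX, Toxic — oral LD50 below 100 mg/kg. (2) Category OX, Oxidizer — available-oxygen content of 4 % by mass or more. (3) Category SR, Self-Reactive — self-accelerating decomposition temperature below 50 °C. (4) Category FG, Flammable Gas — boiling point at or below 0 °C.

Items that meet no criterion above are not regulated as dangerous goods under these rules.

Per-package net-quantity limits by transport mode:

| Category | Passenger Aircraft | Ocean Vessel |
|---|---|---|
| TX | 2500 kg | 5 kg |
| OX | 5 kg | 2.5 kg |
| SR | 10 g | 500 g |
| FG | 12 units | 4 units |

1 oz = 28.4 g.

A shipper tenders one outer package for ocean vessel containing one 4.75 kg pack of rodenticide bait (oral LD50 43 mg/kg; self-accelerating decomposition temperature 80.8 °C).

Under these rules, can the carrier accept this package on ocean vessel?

Oral LD50 43 mg/kg meets the Category TX criterion (Toxic), so the rodenticide bait is Category TX.
Category TX quantity: 4.75 kg.
That is within the Category TX ocean vessel limit of 5 kg.

Yes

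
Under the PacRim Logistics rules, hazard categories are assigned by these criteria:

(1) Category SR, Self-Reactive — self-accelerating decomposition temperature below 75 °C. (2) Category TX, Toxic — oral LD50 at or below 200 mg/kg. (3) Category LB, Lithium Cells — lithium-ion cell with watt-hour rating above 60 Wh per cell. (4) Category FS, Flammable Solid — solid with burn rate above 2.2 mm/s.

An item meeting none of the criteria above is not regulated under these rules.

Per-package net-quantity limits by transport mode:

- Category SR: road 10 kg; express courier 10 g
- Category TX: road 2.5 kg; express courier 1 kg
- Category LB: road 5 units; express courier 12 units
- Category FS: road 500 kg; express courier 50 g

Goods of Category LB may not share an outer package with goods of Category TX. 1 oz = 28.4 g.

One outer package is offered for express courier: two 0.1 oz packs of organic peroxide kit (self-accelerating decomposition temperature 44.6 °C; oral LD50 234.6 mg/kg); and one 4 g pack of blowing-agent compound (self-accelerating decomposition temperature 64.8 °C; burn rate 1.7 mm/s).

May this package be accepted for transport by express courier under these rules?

Yes

With self-accelerating decomposition temperature 44.6 °C (< 75 °C), the organic peroxide kit falls in Category SR.
Blowing-agent compound: self-accelerating decomposition temperature 64.8 °C < 75 °C → Category SR (Self-Reactive).
Category SR net quantity: (two 0.1 oz packs = 5.68 g) + 4 g = 9.68 g.
That is within the Category SR express courier limit of 10 g.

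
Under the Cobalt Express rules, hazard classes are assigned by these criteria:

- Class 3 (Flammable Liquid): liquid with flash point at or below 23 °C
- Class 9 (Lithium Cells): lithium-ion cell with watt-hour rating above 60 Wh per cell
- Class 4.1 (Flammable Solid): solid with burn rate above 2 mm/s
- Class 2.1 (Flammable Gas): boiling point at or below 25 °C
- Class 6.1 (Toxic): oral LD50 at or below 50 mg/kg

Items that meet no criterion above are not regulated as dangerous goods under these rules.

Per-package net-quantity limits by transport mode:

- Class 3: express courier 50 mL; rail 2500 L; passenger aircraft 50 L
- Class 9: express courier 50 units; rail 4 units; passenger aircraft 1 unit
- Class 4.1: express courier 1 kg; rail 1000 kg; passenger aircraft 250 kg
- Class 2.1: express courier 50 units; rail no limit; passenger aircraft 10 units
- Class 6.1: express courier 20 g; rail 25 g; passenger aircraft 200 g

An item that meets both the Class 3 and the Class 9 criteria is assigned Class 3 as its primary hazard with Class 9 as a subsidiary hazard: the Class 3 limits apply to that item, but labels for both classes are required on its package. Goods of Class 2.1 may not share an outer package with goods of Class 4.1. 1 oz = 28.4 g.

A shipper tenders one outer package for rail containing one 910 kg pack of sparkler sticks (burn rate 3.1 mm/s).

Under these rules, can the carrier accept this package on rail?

Yes

Sparkler sticks: burn rate 3.1 mm/s > 2 mm/s → Class 4.1 (Flammable Solid).
Class 4.1 quantity: 910 kg.
That is within the Class 4.1 rail limit of 1000 kg.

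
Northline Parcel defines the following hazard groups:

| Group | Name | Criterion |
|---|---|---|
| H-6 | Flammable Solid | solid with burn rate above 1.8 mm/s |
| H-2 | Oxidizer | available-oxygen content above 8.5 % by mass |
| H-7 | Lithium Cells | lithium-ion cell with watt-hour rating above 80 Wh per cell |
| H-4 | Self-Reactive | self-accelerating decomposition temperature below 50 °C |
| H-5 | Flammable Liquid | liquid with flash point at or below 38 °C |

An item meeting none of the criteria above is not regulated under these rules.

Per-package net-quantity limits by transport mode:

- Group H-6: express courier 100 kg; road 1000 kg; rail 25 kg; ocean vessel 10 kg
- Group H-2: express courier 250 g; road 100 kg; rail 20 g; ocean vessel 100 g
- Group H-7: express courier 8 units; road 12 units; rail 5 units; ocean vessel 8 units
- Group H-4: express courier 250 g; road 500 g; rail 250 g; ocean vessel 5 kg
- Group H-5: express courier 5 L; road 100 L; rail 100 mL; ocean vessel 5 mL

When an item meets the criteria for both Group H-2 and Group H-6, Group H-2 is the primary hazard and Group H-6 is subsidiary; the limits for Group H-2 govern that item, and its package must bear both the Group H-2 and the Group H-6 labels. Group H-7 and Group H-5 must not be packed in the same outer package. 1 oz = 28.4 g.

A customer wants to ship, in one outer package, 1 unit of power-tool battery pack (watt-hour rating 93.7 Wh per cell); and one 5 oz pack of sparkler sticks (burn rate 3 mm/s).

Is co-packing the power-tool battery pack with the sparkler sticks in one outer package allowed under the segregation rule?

Watt-hour rating 93.7 Wh per cell meets the Group H-7 criterion (Lithium Cells), so the power-tool battery pack is Group H-7.
The sparkler sticks have burn rate 3 mm/s, which is > 1.8 mm/s, so they are Group H-6 (Flammable Solid).
No segregation rule bars Group H-7 with Group H-6.

Yes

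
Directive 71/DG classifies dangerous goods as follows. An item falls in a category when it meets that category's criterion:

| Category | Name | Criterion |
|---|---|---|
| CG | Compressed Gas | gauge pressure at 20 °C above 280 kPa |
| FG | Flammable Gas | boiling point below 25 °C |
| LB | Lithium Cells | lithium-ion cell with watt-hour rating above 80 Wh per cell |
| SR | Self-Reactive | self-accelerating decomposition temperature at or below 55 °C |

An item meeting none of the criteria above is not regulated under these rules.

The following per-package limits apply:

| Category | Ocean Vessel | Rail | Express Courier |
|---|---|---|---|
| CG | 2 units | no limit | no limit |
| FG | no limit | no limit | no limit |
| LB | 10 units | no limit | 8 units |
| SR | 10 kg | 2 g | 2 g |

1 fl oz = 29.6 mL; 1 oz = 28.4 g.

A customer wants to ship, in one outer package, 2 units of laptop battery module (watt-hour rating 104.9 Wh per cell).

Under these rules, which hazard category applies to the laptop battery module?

With watt-hour rating 104.9 Wh per cell (> 80 Wh per cell), the laptop battery module falls in Category LB.

Category LB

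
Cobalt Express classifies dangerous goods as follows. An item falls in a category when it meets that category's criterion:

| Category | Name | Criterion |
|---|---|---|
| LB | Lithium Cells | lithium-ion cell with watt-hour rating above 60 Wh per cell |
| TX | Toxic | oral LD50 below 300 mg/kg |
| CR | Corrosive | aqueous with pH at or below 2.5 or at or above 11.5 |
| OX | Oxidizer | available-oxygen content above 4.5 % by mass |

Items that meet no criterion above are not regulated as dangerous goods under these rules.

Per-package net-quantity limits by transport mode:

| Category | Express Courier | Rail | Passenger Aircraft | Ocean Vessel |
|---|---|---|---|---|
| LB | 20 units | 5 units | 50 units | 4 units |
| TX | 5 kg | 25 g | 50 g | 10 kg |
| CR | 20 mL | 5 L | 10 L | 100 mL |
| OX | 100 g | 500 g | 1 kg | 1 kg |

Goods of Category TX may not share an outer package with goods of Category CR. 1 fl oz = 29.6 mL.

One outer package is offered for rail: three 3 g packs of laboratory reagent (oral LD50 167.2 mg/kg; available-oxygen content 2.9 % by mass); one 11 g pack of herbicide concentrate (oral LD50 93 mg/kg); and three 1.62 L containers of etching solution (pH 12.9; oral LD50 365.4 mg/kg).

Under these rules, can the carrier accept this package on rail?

No

With oral LD50 167.2 mg/kg (< 300 mg/kg), the laboratory reagent falls in Category TX.
Herbicide concentrate: oral LD50 93 mg/kg < 300 mg/kg → Category TX (Toxic).
Etching solution: pH 12.9 ≥ 11.5 → Category CR (Corrosive).
Total Category TX: (three 3 g packs = 9 g) + 11 g = 20 g.
20 g is within the rail limit of 25 g for Category TX.
Category CR quantity: three 1.62 L containers = 4.86 L.
That is within the Category CR rail limit of 5 L.
Category TX and Category CR may not share an outer package.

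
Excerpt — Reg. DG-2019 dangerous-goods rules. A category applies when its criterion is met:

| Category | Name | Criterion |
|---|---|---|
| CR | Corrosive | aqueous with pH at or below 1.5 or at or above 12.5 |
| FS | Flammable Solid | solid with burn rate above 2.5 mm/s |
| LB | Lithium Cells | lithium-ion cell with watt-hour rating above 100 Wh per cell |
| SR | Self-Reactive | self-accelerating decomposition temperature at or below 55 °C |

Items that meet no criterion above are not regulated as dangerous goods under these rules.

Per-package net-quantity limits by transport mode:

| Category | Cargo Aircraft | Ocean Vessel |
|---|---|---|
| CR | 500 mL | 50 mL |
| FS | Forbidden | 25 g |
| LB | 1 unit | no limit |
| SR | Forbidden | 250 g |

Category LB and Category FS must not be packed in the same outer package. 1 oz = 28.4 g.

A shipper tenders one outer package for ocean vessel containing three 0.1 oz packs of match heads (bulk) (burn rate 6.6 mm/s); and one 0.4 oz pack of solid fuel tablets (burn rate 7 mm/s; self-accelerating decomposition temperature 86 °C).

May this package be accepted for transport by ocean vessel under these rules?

With burn rate 6.6 mm/s (> 2.5 mm/s), the match heads (bulk) fall in Category FS.
Solid fuel tablets: burn rate 7 mm/s > 2.5 mm/s → Category FS (Flammable Solid).
Total Category FS: (three 0.1 oz packs = 8.52 g) + (one 0.4 oz pack = 11.36 g) = 19.88 g.
19.88 g ≤ 25 g (ocean vessel limit, Category FS) — within limit.

Yes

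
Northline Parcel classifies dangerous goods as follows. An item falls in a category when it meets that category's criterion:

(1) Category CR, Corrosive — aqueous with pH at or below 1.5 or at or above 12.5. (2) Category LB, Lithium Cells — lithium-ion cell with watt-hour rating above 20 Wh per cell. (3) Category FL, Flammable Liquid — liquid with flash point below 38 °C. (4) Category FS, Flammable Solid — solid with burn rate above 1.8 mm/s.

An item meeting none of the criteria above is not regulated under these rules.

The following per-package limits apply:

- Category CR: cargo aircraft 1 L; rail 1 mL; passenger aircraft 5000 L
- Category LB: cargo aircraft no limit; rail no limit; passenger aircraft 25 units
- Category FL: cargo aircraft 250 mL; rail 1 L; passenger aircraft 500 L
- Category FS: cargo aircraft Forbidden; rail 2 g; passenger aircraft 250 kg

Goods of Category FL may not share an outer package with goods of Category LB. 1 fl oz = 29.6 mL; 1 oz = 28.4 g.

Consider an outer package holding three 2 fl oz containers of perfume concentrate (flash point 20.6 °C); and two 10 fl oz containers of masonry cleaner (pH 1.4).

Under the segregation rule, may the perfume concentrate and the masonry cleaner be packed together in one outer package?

The perfume concentrate has flash point 20.6 °C, which is < 38 °C, so it is Category FL (Flammable Liquid).
The masonry cleaner has pH 1.4, which is ≤ 1.5, so it is Category CR (Corrosive).
No segregation rule bars Category FL with Category CR.

Yes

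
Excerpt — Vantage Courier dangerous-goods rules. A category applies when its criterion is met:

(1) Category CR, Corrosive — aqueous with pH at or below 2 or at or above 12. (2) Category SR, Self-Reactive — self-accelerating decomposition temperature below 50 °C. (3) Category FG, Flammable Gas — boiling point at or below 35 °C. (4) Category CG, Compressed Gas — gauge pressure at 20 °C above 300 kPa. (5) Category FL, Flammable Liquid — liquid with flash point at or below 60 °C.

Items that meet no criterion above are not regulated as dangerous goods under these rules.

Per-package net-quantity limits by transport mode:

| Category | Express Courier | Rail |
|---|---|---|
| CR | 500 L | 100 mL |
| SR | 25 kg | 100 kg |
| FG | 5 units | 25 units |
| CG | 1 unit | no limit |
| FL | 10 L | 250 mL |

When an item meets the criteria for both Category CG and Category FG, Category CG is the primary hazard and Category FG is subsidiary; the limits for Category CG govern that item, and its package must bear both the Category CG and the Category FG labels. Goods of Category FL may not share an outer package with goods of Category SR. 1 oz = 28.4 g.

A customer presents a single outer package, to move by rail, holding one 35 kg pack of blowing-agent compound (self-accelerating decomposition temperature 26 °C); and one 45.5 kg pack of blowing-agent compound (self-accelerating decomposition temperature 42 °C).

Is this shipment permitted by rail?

With self-accelerating decomposition temperature 26 °C (< 50 °C), the blowing-agent compound falls in Category SR.
The blowing-agent compound has self-accelerating decomposition temperature 42 °C, which is < 50 °C, so it is Category SR (Self-Reactive).
Total Category SR: 35 kg + 45.5 kg = 80.5 kg.
80.5 kg ≤ 100 kg (rail limit, Category SR) — within limit.

Yes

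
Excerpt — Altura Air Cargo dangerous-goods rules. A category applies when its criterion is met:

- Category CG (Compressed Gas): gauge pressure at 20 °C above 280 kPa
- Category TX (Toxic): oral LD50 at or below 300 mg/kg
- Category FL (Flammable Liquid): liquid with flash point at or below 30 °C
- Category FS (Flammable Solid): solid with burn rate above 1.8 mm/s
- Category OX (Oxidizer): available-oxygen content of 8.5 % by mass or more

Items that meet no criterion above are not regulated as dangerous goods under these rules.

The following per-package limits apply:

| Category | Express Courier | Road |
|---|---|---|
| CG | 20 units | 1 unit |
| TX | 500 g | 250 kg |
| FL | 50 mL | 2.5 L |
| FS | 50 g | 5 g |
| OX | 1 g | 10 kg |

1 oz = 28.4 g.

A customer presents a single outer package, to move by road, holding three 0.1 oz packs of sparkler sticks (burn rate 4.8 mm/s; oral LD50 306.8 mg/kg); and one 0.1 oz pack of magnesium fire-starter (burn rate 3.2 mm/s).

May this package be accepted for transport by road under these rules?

No

Burn rate 4.8 mm/s meets the Category FS criterion (Flammable Solid), so the sparkler sticks are Category FS.
The magnesium fire-starter has burn rate 3.2 mm/s, which is > 1.8 mm/s, so it is Category FS (Flammable Solid).
Total Category FS: (three 0.1 oz packs = 8.52 g) + (one 0.1 oz pack = 2.84 g) = 11.36 g.
11.36 g exceeds the road limit of 5 g for Category FS.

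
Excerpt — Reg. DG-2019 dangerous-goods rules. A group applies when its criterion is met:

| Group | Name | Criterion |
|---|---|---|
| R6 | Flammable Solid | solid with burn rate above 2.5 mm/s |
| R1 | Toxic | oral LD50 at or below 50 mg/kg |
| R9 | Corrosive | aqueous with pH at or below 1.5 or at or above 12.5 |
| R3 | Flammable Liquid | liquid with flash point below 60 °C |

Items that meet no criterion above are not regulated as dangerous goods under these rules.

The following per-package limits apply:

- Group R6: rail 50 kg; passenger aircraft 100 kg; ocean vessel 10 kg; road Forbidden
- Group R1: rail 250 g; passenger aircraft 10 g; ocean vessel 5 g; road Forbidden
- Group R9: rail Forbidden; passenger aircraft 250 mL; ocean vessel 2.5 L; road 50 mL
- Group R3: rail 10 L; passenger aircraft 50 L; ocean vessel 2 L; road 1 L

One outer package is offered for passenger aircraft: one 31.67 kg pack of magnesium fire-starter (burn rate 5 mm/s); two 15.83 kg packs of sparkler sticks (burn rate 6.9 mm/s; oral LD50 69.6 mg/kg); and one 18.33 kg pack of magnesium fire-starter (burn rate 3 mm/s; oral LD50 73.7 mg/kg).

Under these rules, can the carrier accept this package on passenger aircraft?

Magnesium fire-starter: burn rate 5 mm/s > 2.5 mm/s → Group R6 (Flammable Solid).
Sparkler sticks: burn rate 6.9 mm/s > 2.5 mm/s → Group R6 (Flammable Solid).
Magnesium fire-starter: burn rate 3 mm/s > 2.5 mm/s → Group R6 (Flammable Solid).
Group R6 net quantity: 31.67 kg + (two 15.83 kg packs = 31.66 kg) + 18.33 kg = 81.66 kg.
81.66 kg ≤ 100 kg (passenger aircraft limit, Group R6) — within limit.

Yes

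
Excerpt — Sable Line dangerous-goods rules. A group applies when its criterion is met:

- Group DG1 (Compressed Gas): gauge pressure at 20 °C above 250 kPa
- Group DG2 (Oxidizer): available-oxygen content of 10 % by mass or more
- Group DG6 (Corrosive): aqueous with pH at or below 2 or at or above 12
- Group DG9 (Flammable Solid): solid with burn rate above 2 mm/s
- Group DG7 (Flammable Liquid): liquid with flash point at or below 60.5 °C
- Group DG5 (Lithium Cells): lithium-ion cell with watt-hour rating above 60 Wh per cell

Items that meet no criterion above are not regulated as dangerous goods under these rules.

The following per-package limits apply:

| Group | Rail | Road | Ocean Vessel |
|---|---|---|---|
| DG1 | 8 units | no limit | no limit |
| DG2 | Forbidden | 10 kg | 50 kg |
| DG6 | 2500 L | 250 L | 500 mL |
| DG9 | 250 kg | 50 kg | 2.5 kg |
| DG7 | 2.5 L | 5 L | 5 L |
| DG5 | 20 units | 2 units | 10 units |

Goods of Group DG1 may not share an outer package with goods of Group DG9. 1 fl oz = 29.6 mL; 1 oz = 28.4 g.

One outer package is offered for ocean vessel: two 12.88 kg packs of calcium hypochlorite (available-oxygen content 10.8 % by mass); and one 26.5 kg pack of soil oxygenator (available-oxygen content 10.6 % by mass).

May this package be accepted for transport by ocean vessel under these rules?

The calcium hypochlorite has available-oxygen content 10.8 % by mass, which is ≥ 10 % by mass, so it is Group DG2 (Oxidizer).
With available-oxygen content 10.6 % by mass (≥ 10 % by mass), the soil oxygenator falls in Group DG2.
Group DG2 net quantity: (two 12.88 kg packs = 25.76 kg) + 26.5 kg = 52.26 kg.
52.26 kg exceeds the ocean vessel limit of 50 kg for Group DG2.

No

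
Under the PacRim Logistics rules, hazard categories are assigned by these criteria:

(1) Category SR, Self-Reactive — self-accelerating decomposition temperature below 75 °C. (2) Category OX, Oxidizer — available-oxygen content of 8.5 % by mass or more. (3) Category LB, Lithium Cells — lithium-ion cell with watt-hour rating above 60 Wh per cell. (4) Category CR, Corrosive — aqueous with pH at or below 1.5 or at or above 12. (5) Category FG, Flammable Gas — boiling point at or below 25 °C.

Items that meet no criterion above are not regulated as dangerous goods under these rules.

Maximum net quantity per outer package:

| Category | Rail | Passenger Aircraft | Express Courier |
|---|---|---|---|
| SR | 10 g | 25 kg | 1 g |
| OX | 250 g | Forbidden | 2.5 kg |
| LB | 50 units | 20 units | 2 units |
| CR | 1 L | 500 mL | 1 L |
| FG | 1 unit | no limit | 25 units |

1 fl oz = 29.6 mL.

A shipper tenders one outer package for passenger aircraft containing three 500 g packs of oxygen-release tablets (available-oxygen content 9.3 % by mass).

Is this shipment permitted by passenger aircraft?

No

Available-oxygen content 9.3 % by mass meets the Category OX criterion (Oxidizer), so the oxygen-release tablets are Category OX.
Category OX quantity: three 500 g packs = 1.5 kg.
Category OX is Forbidden by passenger aircraft.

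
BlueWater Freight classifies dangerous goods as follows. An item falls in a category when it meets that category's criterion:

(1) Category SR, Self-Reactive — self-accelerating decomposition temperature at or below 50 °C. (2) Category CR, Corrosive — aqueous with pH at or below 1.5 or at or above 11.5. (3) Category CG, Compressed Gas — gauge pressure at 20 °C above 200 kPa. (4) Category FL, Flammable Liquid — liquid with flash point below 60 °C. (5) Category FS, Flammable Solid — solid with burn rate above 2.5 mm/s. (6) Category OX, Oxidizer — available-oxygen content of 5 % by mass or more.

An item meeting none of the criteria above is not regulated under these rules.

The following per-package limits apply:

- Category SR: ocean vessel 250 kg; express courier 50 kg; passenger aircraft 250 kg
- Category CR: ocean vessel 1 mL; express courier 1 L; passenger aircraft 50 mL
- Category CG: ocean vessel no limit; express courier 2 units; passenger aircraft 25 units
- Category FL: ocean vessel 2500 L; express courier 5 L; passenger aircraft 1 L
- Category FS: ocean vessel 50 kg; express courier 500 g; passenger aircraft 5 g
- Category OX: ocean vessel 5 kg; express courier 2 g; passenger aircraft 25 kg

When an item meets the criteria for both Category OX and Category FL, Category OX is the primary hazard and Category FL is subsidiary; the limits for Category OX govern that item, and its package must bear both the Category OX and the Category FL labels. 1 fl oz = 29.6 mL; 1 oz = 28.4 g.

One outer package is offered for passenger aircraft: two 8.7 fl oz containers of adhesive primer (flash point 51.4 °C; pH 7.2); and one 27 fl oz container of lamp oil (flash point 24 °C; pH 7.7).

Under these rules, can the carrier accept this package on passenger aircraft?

Adhesive primer: flash point 51.4 °C < 60 °C → Category FL (Flammable Liquid).
The lamp oil has flash point 24 °C, which is < 60 °C, so it is Category FL (Flammable Liquid).
Total Category FL: (two 8.7 fl oz containers = 515.04 mL) + (one 27 fl oz container = 799.2 mL) = 1314.24 mL.
That exceeds the Category FL passenger aircraft limit of 1 L.

No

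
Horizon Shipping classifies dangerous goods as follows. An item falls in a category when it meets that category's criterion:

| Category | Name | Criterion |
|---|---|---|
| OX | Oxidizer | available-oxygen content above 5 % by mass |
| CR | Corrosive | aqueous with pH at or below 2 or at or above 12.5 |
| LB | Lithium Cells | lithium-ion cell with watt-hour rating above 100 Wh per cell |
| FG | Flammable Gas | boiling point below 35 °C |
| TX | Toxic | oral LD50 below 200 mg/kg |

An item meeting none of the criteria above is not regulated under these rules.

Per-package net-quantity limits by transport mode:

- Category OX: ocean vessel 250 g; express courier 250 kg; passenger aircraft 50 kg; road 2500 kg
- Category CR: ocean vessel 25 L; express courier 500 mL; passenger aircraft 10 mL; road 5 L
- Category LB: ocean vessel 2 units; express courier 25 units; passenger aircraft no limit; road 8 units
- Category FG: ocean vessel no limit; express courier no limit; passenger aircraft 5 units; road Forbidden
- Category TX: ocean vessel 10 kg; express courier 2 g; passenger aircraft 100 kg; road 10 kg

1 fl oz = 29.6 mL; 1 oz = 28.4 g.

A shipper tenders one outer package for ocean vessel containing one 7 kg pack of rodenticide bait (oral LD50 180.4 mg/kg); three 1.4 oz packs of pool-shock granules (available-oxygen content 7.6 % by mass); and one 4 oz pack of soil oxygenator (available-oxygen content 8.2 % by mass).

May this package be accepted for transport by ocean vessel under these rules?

Yes

The rodenticide bait has oral LD50 180.4 mg/kg, which is < 200 mg/kg, so it is Category TX (Toxic).
The pool-shock granules have available-oxygen content 7.6 % by mass, which is > 5 % by mass, so they are Category OX (Oxidizer).
Soil oxygenator: available-oxygen content 8.2 % by mass > 5 % by mass → Category OX (Oxidizer).
Total Category OX: (three 1.4 oz packs = 119.28 g) + (one 4 oz pack = 113.6 g) = 232.88 g.
232.88 g ≤ 250 g (ocean vessel limit, Category OX) — within limit.
Category TX quantity: 7 kg.
7 kg ≤ 10 kg (ocean vessel limit, Category TX) — within limit.
Every hazard category is within its ocean vessel limit and no segregation rule is violated.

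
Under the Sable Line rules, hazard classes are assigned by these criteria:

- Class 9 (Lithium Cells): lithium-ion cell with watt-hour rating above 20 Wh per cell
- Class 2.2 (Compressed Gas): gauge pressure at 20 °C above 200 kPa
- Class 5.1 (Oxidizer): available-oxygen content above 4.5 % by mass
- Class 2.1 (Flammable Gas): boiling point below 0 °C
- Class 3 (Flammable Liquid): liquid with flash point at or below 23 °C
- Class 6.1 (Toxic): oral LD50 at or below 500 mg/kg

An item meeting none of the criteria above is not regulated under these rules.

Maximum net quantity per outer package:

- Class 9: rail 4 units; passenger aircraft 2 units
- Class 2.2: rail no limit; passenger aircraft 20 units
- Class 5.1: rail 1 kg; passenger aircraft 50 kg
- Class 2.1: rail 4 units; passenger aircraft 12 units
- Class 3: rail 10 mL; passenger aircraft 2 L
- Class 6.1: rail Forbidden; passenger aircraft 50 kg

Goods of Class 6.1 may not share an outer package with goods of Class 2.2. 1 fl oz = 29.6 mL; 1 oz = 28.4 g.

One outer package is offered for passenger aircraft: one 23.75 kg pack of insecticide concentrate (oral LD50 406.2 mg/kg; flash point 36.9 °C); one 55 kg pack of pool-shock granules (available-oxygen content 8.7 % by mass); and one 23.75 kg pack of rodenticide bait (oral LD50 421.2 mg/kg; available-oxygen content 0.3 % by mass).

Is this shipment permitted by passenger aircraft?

The insecticide concentrate has oral LD50 406.2 mg/kg, which is ≤ 500 mg/kg, so it is Class 6.1 (Toxic).
With available-oxygen content 8.7 % by mass (> 4.5 % by mass), the pool-shock granules fall in Class 5.1.
With oral LD50 421.2 mg/kg (≤ 500 mg/kg), the rodenticide bait falls in Class 6.1.
Class 6.1 net quantity: 23.75 kg + 23.75 kg = 47.5 kg.
47.5 kg is within the passenger aircraft limit of 50 kg for Class 6.1.
Class 5.1 quantity: 55 kg.
55 kg > 50 kg (passenger aircraft limit, Class 5.1) — over the limit.
The segregation rule (Class 6.1 with Class 2.2) does not apply to Class 6.1 with Class 5.1.

No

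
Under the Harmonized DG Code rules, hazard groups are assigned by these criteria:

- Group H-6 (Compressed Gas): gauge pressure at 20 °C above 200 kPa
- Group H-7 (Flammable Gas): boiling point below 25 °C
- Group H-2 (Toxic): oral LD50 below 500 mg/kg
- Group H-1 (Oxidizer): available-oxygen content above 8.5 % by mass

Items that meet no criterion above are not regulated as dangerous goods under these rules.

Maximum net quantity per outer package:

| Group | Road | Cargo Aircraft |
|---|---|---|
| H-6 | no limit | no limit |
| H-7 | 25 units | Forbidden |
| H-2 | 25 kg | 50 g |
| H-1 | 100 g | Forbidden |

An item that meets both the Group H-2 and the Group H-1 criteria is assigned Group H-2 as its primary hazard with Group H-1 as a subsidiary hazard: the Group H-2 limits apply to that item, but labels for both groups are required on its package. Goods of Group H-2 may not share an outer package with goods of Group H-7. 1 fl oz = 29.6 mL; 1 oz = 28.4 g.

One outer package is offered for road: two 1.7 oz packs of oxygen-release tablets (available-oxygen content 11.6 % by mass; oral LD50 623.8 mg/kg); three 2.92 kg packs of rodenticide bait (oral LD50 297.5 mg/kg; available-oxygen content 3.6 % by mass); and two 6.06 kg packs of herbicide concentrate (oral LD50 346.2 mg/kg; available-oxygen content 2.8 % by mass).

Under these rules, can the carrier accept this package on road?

The oxygen-release tablets have available-oxygen content 11.6 % by mass, which is > 8.5 % by mass, so they are Group H-1 (Oxidizer).
Rodenticide bait: oral LD50 297.5 mg/kg < 500 mg/kg → Group H-2 (Toxic).
Herbicide concentrate: oral LD50 346.2 mg/kg < 500 mg/kg → Group H-2 (Toxic).
Group H-2 net quantity: (three 2.92 kg packs = 8.76 kg) + (two 6.06 kg packs = 12.12 kg) = 20.88 kg.
20.88 kg ≤ 25 kg (road limit, Group H-2) — within limit.
Group H-1 quantity: two 1.7 oz packs = 96.56 g.
96.56 g is within the road limit of 100 g for Group H-1.
The segregation rule (Group H-2 with Group H-7) does not apply to Group H-2 with Group H-1.
Every hazard group is within its road limit and no segregation rule is violated.

Yes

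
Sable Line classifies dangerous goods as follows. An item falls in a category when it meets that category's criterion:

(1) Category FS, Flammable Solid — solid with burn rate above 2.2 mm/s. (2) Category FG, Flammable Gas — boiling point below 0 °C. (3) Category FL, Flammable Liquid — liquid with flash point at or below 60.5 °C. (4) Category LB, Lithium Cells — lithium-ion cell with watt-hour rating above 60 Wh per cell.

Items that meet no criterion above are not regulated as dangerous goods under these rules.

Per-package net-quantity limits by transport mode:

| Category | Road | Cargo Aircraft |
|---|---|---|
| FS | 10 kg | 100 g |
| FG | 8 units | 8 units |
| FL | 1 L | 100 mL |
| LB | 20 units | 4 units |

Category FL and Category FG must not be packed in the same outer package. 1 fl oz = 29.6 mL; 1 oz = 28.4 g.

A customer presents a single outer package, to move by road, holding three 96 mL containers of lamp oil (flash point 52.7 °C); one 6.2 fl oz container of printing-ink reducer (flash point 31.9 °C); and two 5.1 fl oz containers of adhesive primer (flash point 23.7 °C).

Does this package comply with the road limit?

The lamp oil has flash point 52.7 °C, which is ≤ 60.5 °C, so it is Category FL (Flammable Liquid).
With flash point 31.9 °C (≤ 60.5 °C), the printing-ink reducer falls in Category FL.
Adhesive primer: flash point 23.7 °C ≤ 60.5 °C → Category FL (Flammable Liquid).
Total Category FL: (three 96 mL containers = 288 mL) + (one 6.2 fl oz container = 183.52 mL) + (two 5.1 fl oz containers = 301.92 mL) = 773.44 mL.
773.44 mL ≤ 1 L (road limit, Category FL) — within limit.

Yes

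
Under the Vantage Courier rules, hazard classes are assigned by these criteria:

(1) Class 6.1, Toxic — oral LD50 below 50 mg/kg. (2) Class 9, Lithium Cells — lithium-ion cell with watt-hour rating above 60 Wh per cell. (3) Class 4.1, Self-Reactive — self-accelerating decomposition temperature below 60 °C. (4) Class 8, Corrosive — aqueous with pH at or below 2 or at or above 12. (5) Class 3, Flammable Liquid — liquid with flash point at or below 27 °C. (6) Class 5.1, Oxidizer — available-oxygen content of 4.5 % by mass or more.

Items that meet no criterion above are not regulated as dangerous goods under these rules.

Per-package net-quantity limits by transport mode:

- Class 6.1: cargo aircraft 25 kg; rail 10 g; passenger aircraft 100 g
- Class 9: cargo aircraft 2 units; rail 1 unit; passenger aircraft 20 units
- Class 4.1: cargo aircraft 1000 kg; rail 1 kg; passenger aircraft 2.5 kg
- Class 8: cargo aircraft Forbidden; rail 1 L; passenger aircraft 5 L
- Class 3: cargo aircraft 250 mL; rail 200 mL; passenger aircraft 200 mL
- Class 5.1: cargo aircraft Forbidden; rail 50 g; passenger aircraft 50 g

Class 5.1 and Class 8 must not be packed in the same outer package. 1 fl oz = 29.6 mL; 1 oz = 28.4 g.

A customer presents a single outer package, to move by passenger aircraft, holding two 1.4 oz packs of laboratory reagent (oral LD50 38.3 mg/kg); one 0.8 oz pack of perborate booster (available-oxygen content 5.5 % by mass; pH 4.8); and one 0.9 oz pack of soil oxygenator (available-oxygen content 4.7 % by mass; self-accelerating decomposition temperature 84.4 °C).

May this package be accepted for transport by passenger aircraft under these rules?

Yes

The laboratory reagent has oral LD50 38.3 mg/kg, which is < 50 mg/kg, so it is Class 6.1 (Toxic).
Perborate booster: available-oxygen content 5.5 % by mass ≥ 4.5 % by mass → Class 5.1 (Oxidizer).
With available-oxygen content 4.7 % by mass (≥ 4.5 % by mass), the soil oxygenator falls in Class 5.1.
Class 5.1 net quantity: (one 0.8 oz pack = 22.72 g) + (one 0.9 oz pack = 25.56 g) = 48.28 g.
That is within the Class 5.1 passenger aircraft limit of 50 g.
Class 6.1 quantity: two 1.4 oz packs = 79.52 g.
That is within the Class 6.1 passenger aircraft limit of 100 g.
The segregation rule (Class 5.1 with Class 8) does not apply to Class 5.1 with Class 6.1.
Every hazard class is within its passenger aircraft limit and no segregation rule is violated.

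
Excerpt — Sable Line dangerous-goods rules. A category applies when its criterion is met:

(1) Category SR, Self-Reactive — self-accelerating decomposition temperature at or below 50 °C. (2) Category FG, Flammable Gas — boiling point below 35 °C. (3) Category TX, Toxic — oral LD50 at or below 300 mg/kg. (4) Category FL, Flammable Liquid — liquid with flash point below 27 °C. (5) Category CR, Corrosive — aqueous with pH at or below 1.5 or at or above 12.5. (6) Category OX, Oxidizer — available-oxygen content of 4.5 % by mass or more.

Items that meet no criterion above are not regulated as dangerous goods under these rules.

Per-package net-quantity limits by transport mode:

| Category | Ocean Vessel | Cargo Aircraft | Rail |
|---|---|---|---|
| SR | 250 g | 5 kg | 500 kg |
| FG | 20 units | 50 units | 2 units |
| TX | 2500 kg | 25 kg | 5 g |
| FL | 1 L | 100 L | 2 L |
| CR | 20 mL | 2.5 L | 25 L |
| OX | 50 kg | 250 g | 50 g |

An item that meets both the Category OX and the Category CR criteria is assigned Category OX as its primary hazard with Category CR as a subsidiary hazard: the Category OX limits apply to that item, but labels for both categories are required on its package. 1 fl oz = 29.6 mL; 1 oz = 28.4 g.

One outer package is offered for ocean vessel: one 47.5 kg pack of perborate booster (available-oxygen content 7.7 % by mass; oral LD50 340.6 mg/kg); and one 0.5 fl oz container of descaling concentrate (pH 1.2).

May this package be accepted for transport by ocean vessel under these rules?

Yes

The perborate booster has available-oxygen content 7.7 % by mass, which is ≥ 4.5 % by mass, so it is Category OX (Oxidizer).
pH 1.2 meets the Category CR criterion (Corrosive), so the descaling concentrate is Category CR.
Category OX quantity: 47.5 kg.
47.5 kg is within the ocean vessel limit of 50 kg for Category OX.
Category CR quantity: one 0.5 fl oz container = 14.8 mL.
14.8 mL ≤ 20 mL (ocean vessel limit, Category CR) — within limit.
Every hazard category is within its ocean vessel limit and no segregation rule is violated.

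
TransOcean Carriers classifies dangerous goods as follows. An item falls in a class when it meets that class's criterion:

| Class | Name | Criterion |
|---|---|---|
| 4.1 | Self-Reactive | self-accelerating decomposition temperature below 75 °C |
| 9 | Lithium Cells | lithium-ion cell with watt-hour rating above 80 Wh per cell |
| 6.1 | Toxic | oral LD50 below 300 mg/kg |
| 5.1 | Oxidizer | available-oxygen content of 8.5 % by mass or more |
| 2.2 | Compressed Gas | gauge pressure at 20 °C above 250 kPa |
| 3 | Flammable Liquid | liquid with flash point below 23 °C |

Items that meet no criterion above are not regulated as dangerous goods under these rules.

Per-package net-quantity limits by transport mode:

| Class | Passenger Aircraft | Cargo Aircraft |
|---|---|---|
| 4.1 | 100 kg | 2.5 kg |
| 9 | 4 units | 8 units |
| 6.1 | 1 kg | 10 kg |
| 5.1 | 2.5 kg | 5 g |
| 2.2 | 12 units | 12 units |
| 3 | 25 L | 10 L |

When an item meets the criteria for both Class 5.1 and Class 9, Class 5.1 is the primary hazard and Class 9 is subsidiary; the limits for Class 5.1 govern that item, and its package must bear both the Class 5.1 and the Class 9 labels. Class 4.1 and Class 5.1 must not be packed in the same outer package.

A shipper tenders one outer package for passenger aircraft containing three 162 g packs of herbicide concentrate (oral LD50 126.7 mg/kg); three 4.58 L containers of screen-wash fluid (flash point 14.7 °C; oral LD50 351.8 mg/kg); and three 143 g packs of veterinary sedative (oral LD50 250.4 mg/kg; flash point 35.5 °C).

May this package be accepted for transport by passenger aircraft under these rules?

Yes

With oral LD50 126.7 mg/kg (< 300 mg/kg), the herbicide concentrate falls in Class 6.1.
Flash point 14.7 °C meets the Class 3 criterion (Flammable Liquid), so the screen-wash fluid is Class 3.
Oral LD50 250.4 mg/kg meets the Class 6.1 criterion (Toxic), so the veterinary sedative is Class 6.1.
Class 3 quantity: three 4.58 L containers = 13.74 L.
That is within the Class 3 passenger aircraft limit of 25 L.
Total Class 6.1: (three 162 g packs = 486 g) + (three 143 g packs = 429 g) = 915 g.
915 g is within the passenger aircraft limit of 1 kg for Class 6.1.
The segregation rule (Class 4.1 with Class 5.1) does not apply to Class 3 with Class 6.1.
Every hazard class is within its passenger aircraft limit and no segregation rule is violated.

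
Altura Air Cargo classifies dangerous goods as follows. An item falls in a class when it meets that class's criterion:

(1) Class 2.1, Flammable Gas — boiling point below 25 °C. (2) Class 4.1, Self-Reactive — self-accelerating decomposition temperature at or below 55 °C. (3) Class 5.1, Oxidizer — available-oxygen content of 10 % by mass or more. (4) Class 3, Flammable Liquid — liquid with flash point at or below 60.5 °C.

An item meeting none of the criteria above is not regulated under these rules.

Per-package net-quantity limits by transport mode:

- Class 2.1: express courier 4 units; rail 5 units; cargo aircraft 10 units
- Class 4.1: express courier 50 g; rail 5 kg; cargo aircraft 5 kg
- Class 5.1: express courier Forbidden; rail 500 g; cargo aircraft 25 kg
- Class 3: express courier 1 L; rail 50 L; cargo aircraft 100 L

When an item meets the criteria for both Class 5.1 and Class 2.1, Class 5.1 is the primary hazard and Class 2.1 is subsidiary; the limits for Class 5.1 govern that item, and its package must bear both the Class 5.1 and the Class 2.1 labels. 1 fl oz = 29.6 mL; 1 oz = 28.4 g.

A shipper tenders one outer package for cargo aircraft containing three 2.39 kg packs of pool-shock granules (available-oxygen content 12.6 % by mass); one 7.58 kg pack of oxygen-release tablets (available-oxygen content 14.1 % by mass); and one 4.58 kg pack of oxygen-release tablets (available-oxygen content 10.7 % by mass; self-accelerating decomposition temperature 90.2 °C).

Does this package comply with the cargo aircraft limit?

Yes

Available-oxygen content 12.6 % by mass meets the Class 5.1 criterion (Oxidizer), so the pool-shock granules are Class 5.1.
The oxygen-release tablets have available-oxygen content 14.1 % by mass, which is ≥ 10 % by mass, so they are Class 5.1 (Oxidizer).
Oxygen-release tablets: available-oxygen content 10.7 % by mass ≥ 10 % by mass → Class 5.1 (Oxidizer).
Class 5.1 net quantity: (three 2.39 kg packs = 7.17 kg) + 7.58 kg + 4.58 kg = 19.33 kg.
That is within the Class 5.1 cargo aircraft limit of 25 kg.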